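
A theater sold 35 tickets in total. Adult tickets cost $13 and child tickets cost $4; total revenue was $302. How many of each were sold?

adult tickets: 18, child tickets: 17

Let a = adult tickets, c = child tickets.
  a + c = 35
  13a + 4c = 302
Row-reduce the augmented matrix:
R2 ← R2 − 13·R1.
R2 ← R2 / (-9).
R1 ← R1 − 1·R2.
Reading off the reduced rows gives a = 18, c = 17.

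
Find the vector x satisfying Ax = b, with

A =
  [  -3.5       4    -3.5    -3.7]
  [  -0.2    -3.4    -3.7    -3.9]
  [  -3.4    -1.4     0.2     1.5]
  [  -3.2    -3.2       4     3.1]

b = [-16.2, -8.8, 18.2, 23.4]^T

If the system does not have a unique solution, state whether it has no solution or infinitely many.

x_1 = -2, x_2 = -2, x_3 = -2, x_4 = 6

Row-reduce the augmented matrix:
R1 ← R1 / (-7/2).
R2 ← R2 + 1/5·R1.
R3 ← R3 + 17/5·R1.
R4 ← R4 + 16/5·R1.
R2 ← R2 / (-127/35).
R1 ← R1 + 8/7·R2.
R3 ← R3 + 37/7·R2.
R4 ← R4 + 48/7·R2.
R3 ← R3 / (11047/1270).
R1 ← R1 − 267/127·R3.
R2 ← R2 − 245/254·R3.
R4 ← R4 − 8772/635·R3.
R4 ← R4 / (-1751027/552350).
R1 ← R1 + 17179/55235·R4.
R2 ← R2 + 15929/110470·R4.
R3 ← R3 − 66468/55235·R4.
Reading off the reduced rows gives x_1 = -2, x_2 = -2, x_3 = -2, x_4 = 6.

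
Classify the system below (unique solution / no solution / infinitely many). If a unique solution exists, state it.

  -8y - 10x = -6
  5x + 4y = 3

Row-reduce:
R1 ← R1 / (-10).
R2 ← R2 − 5·R1.
Rank is 1 with 2 unknowns, leaving y free.

infinitely many solutions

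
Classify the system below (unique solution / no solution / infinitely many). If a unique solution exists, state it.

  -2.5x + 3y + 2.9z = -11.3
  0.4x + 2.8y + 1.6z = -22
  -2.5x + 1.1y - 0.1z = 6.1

x = -5, y = -6, z = -2

Row-reduce the augmented matrix:
R1 ← R1 / (-5/2).
R2 ← R2 − 2/5·R1.
R3 ← R3 + 5/2·R1.
R2 ← R2 / (82/25).
R1 ← R1 + 6/5·R2.
R3 ← R3 + 19/10·R2.
R3 ← R3 / (-3699/2050).
R1 ← R1 + 83/205·R3.
R2 ← R2 − 129/205·R3.
Reading off the reduced rows gives x = -5, y = -6, z = -2.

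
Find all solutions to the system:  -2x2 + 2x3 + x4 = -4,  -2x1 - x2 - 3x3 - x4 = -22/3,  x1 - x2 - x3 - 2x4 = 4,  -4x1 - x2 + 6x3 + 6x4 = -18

x1 = 2, x2 = 2, x3 = 4/3, x4 = -8/3

Row-reduce the augmented matrix:
Swap R1 and R2.
R1 ← R1 / (-2).
R3 ← R3 − 1·R1.
R4 ← R4 + 4·R1.
R2 ← R2 / (-2).
R1 ← R1 − 1/2·R2.
R3 ← R3 + 3/2·R2.
R4 ← R4 − 1·R2.
R3 ← R3 / (-4).
R1 ← R1 − 2·R3.
R2 ← R2 + 1·R3.
R4 ← R4 − 13·R3.
R4 ← R4 / (-33/16).
R1 ← R1 + 7/8·R4.
R2 ← R2 − 5/16·R4.
R3 ← R3 − 13/16·R4.
Reading off the reduced rows gives x1 = 2, x2 = 2, x3 = 4/3, x4 = -8/3.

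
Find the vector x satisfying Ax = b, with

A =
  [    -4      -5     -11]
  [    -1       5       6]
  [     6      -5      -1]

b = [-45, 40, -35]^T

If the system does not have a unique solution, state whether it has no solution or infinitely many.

Row-reduce:
R1 ← R1 / (-4).
R2 ← R2 + 1·R1.
R3 ← R3 − 6·R1.
R2 ← R2 / (25/4).
R1 ← R1 − 5/4·R2.
R3 ← R3 + 25/2·R2.
Rank is 2 with 3 unknowns, leaving x_3 free.

infinitely many solutions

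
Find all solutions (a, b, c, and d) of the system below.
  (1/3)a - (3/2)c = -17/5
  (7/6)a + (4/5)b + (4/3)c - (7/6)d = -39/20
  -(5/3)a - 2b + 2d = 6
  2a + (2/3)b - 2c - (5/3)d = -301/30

a = -3, b = 0, c = 8/5, d = 1/2

Row-reduce the augmented matrix:
R1 ← R1 / (1/3).
R2 ← R2 − 7/6·R1.
R3 ← R3 + 5/3·R1.
R4 ← R4 − 2·R1.
R2 ← R2 / (4/5).
R3 ← R3 + 2·R2.
R4 ← R4 − 2/3·R2.
R3 ← R3 / (215/24).
R1 ← R1 + 9/2·R3.
R2 ← R2 − 395/48·R3.
R4 ← R4 − 109/72·R3.
R4 ← R4 / (-116/215).
R1 ← R1 + 99/215·R4.
R2 ← R2 + 53/86·R4.
R3 ← R3 + 22/215·R4.
Reading off the reduced rows gives a = -3, b = 0, c = 8/5, d = 1/2.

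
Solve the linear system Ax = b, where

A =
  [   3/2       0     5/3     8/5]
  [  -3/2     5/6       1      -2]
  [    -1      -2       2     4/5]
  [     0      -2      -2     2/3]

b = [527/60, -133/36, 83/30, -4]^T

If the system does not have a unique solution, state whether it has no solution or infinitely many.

Row-reduce the augmented matrix:
R1 ← R1 / (3/2).
R2 ← R2 + 3/2·R1.
R3 ← R3 + 1·R1.
R2 ← R2 / (5/6).
R3 ← R3 + 2·R2.
R4 ← R4 + 2·R2.
R3 ← R3 / (428/45).
R1 ← R1 − 10/9·R3.
R2 ← R2 − 16/5·R3.
R4 ← R4 − 22/5·R3.
R4 ← R4 / (-1144/1605).
R1 ← R1 − 514/535·R4.
R2 ← R2 + 84/107·R4.
R3 ← R3 − 51/535·R4.
Reading off the reduced rows gives x_1 = 3/2, x_2 = 2/3, x_3 = 2, x_4 = 2.

x_1 = 3/2, x_2 = 2/3, x_3 = 2, x_4 = 2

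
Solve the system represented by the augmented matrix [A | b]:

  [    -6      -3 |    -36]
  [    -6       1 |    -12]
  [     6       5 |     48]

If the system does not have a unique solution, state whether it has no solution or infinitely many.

Row-reduce the augmented matrix:
R1 ← R1 / (-6).
R2 ← R2 + 6·R1.
R3 ← R3 − 6·R1.
R2 ← R2 / (4).
R1 ← R1 − 1/2·R2.
R3 ← R3 − 2·R2.
R3 reduces to 0 = 0, so the extra equation is consistent.
Reading off the reduced rows gives x_1 = 3, x_2 = 6.

x_1 = 3, x_2 = 6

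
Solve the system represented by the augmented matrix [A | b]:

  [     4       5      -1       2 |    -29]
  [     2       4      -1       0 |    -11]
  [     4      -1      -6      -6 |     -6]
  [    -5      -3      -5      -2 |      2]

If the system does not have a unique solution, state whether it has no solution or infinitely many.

x_1 = -3, x_2 = 0, x_3 = 5, x_4 = -6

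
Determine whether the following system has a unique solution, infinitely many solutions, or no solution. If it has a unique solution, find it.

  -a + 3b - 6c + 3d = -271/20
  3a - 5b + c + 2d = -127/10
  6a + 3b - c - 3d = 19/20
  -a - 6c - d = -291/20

a = -1, b = 2, c = 14/5, d = -5/4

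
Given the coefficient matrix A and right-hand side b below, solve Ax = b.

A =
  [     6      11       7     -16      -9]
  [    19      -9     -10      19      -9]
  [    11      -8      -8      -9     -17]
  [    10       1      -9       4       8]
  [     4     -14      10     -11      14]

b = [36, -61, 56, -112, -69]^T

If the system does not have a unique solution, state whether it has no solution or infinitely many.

Row-reduce the augmented matrix:
R1 ← R1 / (6).
R2 ← R2 − 19·R1.
R3 ← R3 − 11·R1.
R4 ← R4 − 10·R1.
R5 ← R5 − 4·R1.
R2 ← R2 / (-263/6).
R1 ← R1 − 11/6·R2.
R3 ← R3 + 169/6·R2.
R4 ← R4 + 52/3·R2.
R5 ← R5 + 64/3·R2.
R3 ← R3 / (-43/263).
R1 ← R1 + 47/263·R3.
R2 ← R2 − 193/263·R3.
R4 ← R4 + 2090/263·R3.
R5 ← R5 − 5520/263·R3.
R4 ← R4 / (51200/43).
R1 ← R1 − 1159/43·R4.
R2 ← R2 + 4784/43·R4.
R3 ← R3 − 6426/43·R4.
R5 ← R5 + 136345/43·R4.
R5 ← R5 / (666173/10240).
R1 ← R1 + 57583/51200·R5.
R2 ← R2 − 5363/3200·R5.
R3 ← R3 + 43781/25600·R5.
R4 ← R4 − 27891/51200·R5.
Reading off the reduced rows gives x_1 = -5, x_2 = -1, x_3 = 1, x_4 = -1, x_5 = -6.

x_1 = -5, x_2 = -1, x_3 = 1, x_4 = -1, x_5 = -6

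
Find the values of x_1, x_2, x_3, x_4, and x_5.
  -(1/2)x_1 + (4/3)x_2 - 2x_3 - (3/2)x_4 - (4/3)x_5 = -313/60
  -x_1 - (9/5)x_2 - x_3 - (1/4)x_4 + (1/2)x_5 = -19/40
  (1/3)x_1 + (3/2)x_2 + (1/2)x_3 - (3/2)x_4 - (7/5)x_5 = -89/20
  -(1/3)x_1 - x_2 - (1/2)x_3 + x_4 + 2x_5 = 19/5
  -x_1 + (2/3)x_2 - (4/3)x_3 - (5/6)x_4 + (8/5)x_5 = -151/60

Row-reduce the augmented matrix:
R1 ← R1 / (-1/2).
R2 ← R2 + 1·R1.
R3 ← R3 − 1/3·R1.
R4 ← R4 + 1/3·R1.
R5 ← R5 + 1·R1.
R2 ← R2 / (-67/15).
R1 ← R1 + 8/3·R2.
R3 ← R3 − 43/18·R2.
R4 ← R4 + 17/9·R2.
R5 ← R5 + 2·R2.
R3 ← R3 / (155/201).
R1 ← R1 − 148/67·R3.
R2 ← R2 + 45/67·R3.
R4 ← R4 + 175/402·R3.
R5 ← R5 − 266/201·R3.
R4 ← R4 / (127/496).
R1 ← R1 − 267/62·R4.
R2 ← R2 + 375/248·R4.
R3 ← R3 + 331/248·R4.
R5 ← R5 − 335/124·R4.
R5 ← R5 / (-28371/3175).
R1 ← R1 + 56934/3175·R5.
R2 ← R2 − 3772/635·R5.
R3 ← R3 − 17636/3175·R5.
R4 ← R4 − 602/127·R5.
Reading off the reduced rows gives x_1 = 3, x_2 = -1, x_3 = -3/5, x_4 = 3/2, x_5 = 1.

x_1 = 3, x_2 = -1, x_3 = -3/5, x_4 = 3/2, x_5 = 1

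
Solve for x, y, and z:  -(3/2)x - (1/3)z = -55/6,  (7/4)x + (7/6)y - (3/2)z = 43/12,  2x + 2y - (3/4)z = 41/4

Row-reduce the augmented matrix:
R1 ← R1 / (-3/2).
R2 ← R2 − 7/4·R1.
R3 ← R3 − 2·R1.
R2 ← R2 / (7/6).
R3 ← R3 − 2·R2.
R3 ← R3 / (515/252).
R1 ← R1 − 2/9·R3.
R2 ← R2 + 34/21·R3.
Reading off the reduced rows gives x = 5, y = 2, z = 5.

x = 5, y = 2, z = 5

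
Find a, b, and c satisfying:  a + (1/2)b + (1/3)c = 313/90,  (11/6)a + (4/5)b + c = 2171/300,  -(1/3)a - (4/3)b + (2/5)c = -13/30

Row-reduce the augmented matrix:
R2 ← R2 − 11/6·R1.
R3 ← R3 + 1/3·R1.
R2 ← R2 / (-7/60).
R1 ← R1 − 1/2·R2.
R3 ← R3 + 7/6·R2.
R3 ← R3 / (-152/45).
R1 ← R1 − 2·R3.
R2 ← R2 + 10/3·R3.
Reading off the reduced rows gives a = 5/2, b = 2/5, c = 7/3.

a = 5/2, b = 2/5, c = 7/3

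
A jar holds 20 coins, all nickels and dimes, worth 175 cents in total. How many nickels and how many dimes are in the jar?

Let n = nickels, d = dimes.
  n + d = 20
  5n + 10d = 175
From equation 1: n = 20 − d.
Substitute into equation 2 and solve: d = 15.
Then n = 5.

nickels: 5, dimes: 15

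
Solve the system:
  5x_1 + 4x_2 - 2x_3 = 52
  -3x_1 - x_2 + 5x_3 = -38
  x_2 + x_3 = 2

Row-reduce the augmented matrix:
R1 ← R1 / (5).
R2 ← R2 + 3·R1.
R2 ← R2 / (7/5).
R1 ← R1 − 4/5·R2.
R3 ← R3 − 1·R2.
R3 ← R3 / (-12/7).
R1 ← R1 + 18/7·R3.
R2 ← R2 − 19/7·R3.
Reading off the reduced rows gives x_1 = 4, x_2 = 6, x_3 = -4.

x_1 = 4, x_2 = 6, x_3 = -4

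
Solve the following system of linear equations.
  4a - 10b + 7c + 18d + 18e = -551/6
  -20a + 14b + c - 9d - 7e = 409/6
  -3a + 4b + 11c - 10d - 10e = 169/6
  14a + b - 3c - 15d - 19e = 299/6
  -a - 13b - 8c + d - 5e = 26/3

a = -4/3, b = 1, c = -3/2, d = -5/3, e = -2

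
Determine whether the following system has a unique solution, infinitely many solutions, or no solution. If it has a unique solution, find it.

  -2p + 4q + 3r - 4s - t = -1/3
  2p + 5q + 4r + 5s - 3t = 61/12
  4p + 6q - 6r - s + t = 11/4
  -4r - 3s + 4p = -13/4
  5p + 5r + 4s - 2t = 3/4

Row-reduce the augmented matrix:
R1 ← R1 / (-2).
R2 ← R2 − 2·R1.
R3 ← R3 − 4·R1.
R4 ← R4 − 4·R1.
R5 ← R5 − 5·R1.
R2 ← R2 / (9).
R1 ← R1 + 2·R2.
R3 ← R3 − 14·R2.
R4 ← R4 − 8·R2.
R5 ← R5 − 10·R2.
R3 ← R3 / (-98/9).
R1 ← R1 − 1/18·R3.
R2 ← R2 − 7/9·R3.
R4 ← R4 + 38/9·R3.
R5 ← R5 − 85/18·R3.
R4 ← R4 / (-382/49).
R1 ← R1 − 425/196·R4.
R2 ← R2 + 9/14·R4.
R3 ← R3 − 95/98·R4.
R5 ← R5 + 2291/196·R4.
R5 ← R5 / (4451/1528).
R1 ← R1 + 753/1528·R5.
R2 ← R2 + 25/764·R5.
R3 ← R3 + 411/764·R5.
R4 ← R4 − 23/382·R5.
Reading off the reduced rows gives p = -1/4, q = 2/3, r = 0, s = 3/4, t = 1/2.

p = -1/4, q = 2/3, r = 0, s = 3/4, t = 1/2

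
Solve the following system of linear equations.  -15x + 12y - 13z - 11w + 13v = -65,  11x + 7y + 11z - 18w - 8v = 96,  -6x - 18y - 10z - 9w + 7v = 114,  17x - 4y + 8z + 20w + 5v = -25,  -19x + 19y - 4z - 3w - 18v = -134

Row-reduce the augmented matrix:
R1 ← R1 / (-15).
R2 ← R2 − 11·R1.
R3 ← R3 + 6·R1.
R4 ← R4 − 17·R1.
R5 ← R5 + 19·R1.
R2 ← R2 / (79/5).
R1 ← R1 + 4/5·R2.
R3 ← R3 + 114/5·R2.
R4 ← R4 − 48/5·R2.
R5 ← R5 − 19/5·R2.
R3 ← R3 / (-212/79).
R1 ← R1 − 223/237·R3.
R2 ← R2 − 22/237·R3.
R4 ← R4 + 1807/237·R3.
R5 ← R5 − 957/79·R3.
R4 ← R4 / (91147/636).
R1 ← R1 + 9787/636·R4.
R2 ← R2 + 989/318·R4.
R3 ← R3 − 3335/212·R4.
R5 ← R5 + 36753/212·R4.
R5 ← R5 / (-708112/91147).
R1 ← R1 − 128755/91147·R5.
R2 ← R2 − 36136/91147·R5.
R3 ← R3 + 7253/3143·R5.
R4 ← R4 − 4707/91147·R5.
Reading off the reduced rows gives x = 4, y = -5, z = -1, w = -5, v = -1.

x = 4, y = -5, z = -1, w = -5, v = -1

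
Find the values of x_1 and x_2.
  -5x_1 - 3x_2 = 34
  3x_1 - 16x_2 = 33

x_1 = -5, x_2 = -3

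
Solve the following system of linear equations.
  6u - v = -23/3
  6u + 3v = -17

Row-reduce the augmented matrix:
R1 ← R1 / (6).
R2 ← R2 − 6·R1.
R2 ← R2 / (4).
R1 ← R1 + 1/6·R2.
Reading off the reduced rows gives u = -5/3, v = -7/3.

u = -5/3, v = -7/3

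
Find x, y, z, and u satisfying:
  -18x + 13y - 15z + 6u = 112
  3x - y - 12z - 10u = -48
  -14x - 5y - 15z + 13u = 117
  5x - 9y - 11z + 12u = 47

x = -3, y = 1, z = -1, u = 5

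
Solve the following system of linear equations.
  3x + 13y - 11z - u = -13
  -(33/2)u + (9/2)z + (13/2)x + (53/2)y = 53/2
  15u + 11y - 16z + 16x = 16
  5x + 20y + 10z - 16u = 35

Row-reduce:
R1 ← R1 / (3).
R2 ← R2 − 13/2·R1.
R3 ← R3 − 16·R1.
R4 ← R4 − 5·R1.
R2 ← R2 / (-5/3).
R1 ← R1 − 13/3·R2.
R3 ← R3 + 175/3·R2.
R4 ← R4 + 5/3·R2.
R3 ← R3 / (-949).
R1 ← R1 − 70·R3.
R2 ← R2 + 17·R3.
Row 4 reduces to 0 = 2, a contradiction. The system is inconsistent.

no solution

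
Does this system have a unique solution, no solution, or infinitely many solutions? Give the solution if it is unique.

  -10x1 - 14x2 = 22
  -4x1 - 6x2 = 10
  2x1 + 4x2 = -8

Row-reduce the augmented matrix:
R1 ← R1 / (-10).
R2 ← R2 + 4·R1.
R3 ← R3 − 2·R1.
R2 ← R2 / (-2/5).
R1 ← R1 − 7/5·R2.
R3 ← R3 − 6/5·R2.
R3 reduces to 0 = 0, so the extra equation is consistent.
Reading off the reduced rows gives x1 = 2, x2 = -3.

x1 = 2, x2 = -3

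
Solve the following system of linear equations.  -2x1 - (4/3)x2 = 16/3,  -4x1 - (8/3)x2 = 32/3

infinitely many solutions

Row-reduce:
R1 ← R1 / (-2).
R2 ← R2 + 4·R1.
Rank is 1 with 2 unknowns, leaving x2 free.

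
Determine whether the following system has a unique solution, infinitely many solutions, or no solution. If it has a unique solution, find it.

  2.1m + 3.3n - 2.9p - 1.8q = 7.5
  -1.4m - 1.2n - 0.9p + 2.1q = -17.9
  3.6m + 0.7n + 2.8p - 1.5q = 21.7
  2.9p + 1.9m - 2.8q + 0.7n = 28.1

Row-reduce the augmented matrix:
R1 ← R1 / (21/10).
R2 ← R2 + 7/5·R1.
R3 ← R3 − 18/5·R1.
R4 ← R4 − 19/10·R1.
R1 ← R1 − 11/7·R2.
R3 ← R3 + 347/70·R2.
R4 ← R4 + 16/7·R2.
R3 ← R3 / (-527/84).
R1 ← R1 − 43/14·R3.
R2 ← R2 + 17/6·R3.
R4 ← R4 + 20/21·R3.
R4 ← R4 / (-1/31).
R1 ← R1 − 534/775·R4.
R2 ← R2 + 1419/775·R4.
R3 ← R3 + 747/775·R4.
Reading off the reduced rows gives m = 1, n = 1, p = 3, q = -6.

m = 1, n = 1, p = 3, q = -6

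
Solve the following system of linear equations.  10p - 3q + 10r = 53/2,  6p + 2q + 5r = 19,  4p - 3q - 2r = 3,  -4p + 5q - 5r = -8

Row-reduce:
R1 ← R1 / (10).
R2 ← R2 − 6·R1.
R3 ← R3 − 4·R1.
R4 ← R4 + 4·R1.
R2 ← R2 / (19/5).
R1 ← R1 + 3/10·R2.
R3 ← R3 + 9/5·R2.
R4 ← R4 − 19/5·R2.
R3 ← R3 / (-123/19).
R1 ← R1 − 35/38·R3.
R2 ← R2 + 5/19·R3.
Row 4 reduces to 0 = -1/2, a contradiction. The system is inconsistent.

no solution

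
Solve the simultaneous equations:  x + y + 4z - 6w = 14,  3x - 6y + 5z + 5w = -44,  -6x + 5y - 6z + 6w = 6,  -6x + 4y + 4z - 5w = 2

x = 4, y = 6, z = -2, w = -2

Row-reduce the augmented matrix:
R2 ← R2 − 3·R1.
R3 ← R3 + 6·R1.
R4 ← R4 + 6·R1.
R2 ← R2 / (-9).
R1 ← R1 − 1·R2.
R3 ← R3 − 11·R2.
R4 ← R4 − 10·R2.
R3 ← R3 / (85/9).
R1 ← R1 − 29/9·R3.
R2 ← R2 − 7/9·R3.
R4 ← R4 − 182/9·R3.
R4 ← R4 / (-57/5).
R1 ← R1 + 14/5·R4.
R2 ← R2 + 12/5·R4.
R3 ← R3 + 1/5·R4.
Reading off the reduced rows gives x = 4, y = 6, z = -2, w = -2.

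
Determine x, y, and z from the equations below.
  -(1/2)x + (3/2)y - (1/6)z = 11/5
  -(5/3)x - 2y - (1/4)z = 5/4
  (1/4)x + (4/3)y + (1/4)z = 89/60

x = -12/5, y = 1, z = 3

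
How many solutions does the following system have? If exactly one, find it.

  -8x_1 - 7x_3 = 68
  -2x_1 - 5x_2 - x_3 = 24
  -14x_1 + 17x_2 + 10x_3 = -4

x_1 = -5, x_2 = -2, x_3 = -4

Row-reduce the augmented matrix:
R1 ← R1 / (-8).
R2 ← R2 + 2·R1.
R3 ← R3 + 14·R1.
R2 ← R2 / (-5).
R3 ← R3 − 17·R2.
R3 ← R3 / (124/5).
R1 ← R1 − 7/8·R3.
R2 ← R2 + 3/20·R3.
Reading off the reduced rows gives x_1 = -5, x_2 = -2, x_3 = -4.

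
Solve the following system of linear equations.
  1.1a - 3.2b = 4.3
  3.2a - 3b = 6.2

Row-reduce the augmented matrix:
R1 ← R1 / (11/10).
R2 ← R2 − 16/5·R1.
R2 ← R2 / (347/55).
R1 ← R1 + 32/11·R2.
Reading off the reduced rows gives a = 1, b = -1.

a = 1, b = -1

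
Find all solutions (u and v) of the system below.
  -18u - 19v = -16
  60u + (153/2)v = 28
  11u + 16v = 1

no solution

Row-reduce:
R1 ← R1 / (-18).
R2 ← R2 − 60·R1.
R3 ← R3 − 11·R1.
R2 ← R2 / (79/6).
R1 ← R1 − 19/18·R2.
R3 ← R3 − 79/18·R2.
Row 3 reduces to 0 = -1/3, a contradiction. The system is inconsistent.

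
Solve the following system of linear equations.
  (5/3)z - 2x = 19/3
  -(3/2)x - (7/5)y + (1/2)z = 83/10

infinitely many solutions

Row-reduce:
R1 ← R1 / (-2).
R2 ← R2 + 3/2·R1.
R2 ← R2 / (-7/5).
Rank is 2 with 3 unknowns, leaving z free.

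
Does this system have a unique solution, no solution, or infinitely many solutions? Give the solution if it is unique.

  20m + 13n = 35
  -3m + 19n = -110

m = 5, n = -5

Row-reduce the augmented matrix:
R1 ← R1 / (20).
R2 ← R2 + 3·R1.
R2 ← R2 / (419/20).
R1 ← R1 − 13/20·R2.
Reading off the reduced rows gives m = 5, n = -5.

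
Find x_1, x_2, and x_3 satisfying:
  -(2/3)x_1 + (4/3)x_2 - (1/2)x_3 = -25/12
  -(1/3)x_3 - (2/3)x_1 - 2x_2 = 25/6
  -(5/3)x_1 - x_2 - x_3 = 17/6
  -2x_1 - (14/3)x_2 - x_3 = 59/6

Row-reduce the augmented matrix:
R1 ← R1 / (-2/3).
R2 ← R2 + 2/3·R1.
R3 ← R3 + 5/3·R1.
R4 ← R4 + 2·R1.
R2 ← R2 / (-10/3).
R1 ← R1 + 2·R2.
R3 ← R3 + 13/3·R2.
R4 ← R4 + 26/3·R2.
R3 ← R3 / (1/30).
R1 ← R1 − 13/20·R3.
R2 ← R2 + 1/20·R3.
R4 ← R4 − 1/15·R3.
R4 reduces to 0 = 0, so the extra equation is consistent.
Reading off the reduced rows gives x_1 = 1, x_2 = -2, x_3 = -5/2.

x_1 = 1, x_2 = -2, x_3 = -5/2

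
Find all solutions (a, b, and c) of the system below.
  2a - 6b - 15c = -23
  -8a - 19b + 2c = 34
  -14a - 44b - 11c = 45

infinitely many solutions

Row-reduce:
R1 ← R1 / (2).
R2 ← R2 + 8·R1.
R3 ← R3 + 14·R1.
R2 ← R2 / (-43).
R1 ← R1 + 3·R2.
R3 ← R3 + 86·R2.
Rank is 2 with 3 unknowns, leaving c free.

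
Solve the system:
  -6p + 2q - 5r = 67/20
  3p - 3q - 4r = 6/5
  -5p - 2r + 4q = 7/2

p = 2/5, q = 1, r = -3/4

Row-reduce the augmented matrix:
R1 ← R1 / (-6).
R2 ← R2 − 3·R1.
R3 ← R3 + 5·R1.
R2 ← R2 / (-2).
R1 ← R1 + 1/3·R2.
R3 ← R3 − 7/3·R2.
R3 ← R3 / (-65/12).
R1 ← R1 − 23/12·R3.
R2 ← R2 − 13/4·R3.
Reading off the reduced rows gives p = 2/5, q = 1, r = -3/4.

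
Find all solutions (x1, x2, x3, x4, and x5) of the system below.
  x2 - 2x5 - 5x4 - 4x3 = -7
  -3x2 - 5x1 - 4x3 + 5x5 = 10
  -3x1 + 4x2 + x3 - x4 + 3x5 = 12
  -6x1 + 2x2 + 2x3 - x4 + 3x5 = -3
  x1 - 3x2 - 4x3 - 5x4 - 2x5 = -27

x1 = 0, x2 = 5, x3 = -5, x4 = 6, x5 = 1

Row-reduce the augmented matrix:
Swap R1 and R2.
R1 ← R1 / (-5).
R3 ← R3 + 3·R1.
R4 ← R4 + 6·R1.
R5 ← R5 − 1·R1.
R1 ← R1 − 3/5·R2.
R3 ← R3 − 29/5·R2.
R4 ← R4 − 28/5·R2.
R5 ← R5 + 18/5·R2.
R3 ← R3 / (133/5).
R1 ← R1 − 16/5·R3.
R2 ← R2 + 4·R3.
R4 ← R4 − 146/5·R3.
R5 ← R5 + 96/5·R3.
R4 ← R4 / (-71/19).
R1 ← R1 + 7/19·R4.
R2 ← R2 + 15/19·R4.
R3 ← R3 − 20/19·R4.
R5 ← R5 + 53/19·R4.
R5 ← R5 / (1768/497).
R1 ← R1 + 372/497·R5.
R2 ← R2 − 349/497·R5.
R3 ← R3 + 418/497·R5.
R4 ← R4 − 603/497·R5.
Reading off the reduced rows gives x1 = 0, x2 = 5, x3 = -5, x4 = 6, x5 = 1.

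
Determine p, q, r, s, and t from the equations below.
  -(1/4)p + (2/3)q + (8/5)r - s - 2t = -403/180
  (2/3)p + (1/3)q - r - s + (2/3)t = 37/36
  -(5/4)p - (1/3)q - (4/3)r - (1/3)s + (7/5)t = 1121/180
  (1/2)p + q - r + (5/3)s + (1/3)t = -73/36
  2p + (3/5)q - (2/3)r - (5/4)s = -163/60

Row-reduce the augmented matrix:
R1 ← R1 / (-1/4).
R2 ← R2 − 2/3·R1.
R3 ← R3 + 5/4·R1.
R4 ← R4 − 1/2·R1.
R5 ← R5 − 2·R1.
R2 ← R2 / (19/9).
R1 ← R1 + 8/3·R2.
R3 ← R3 + 11/3·R2.
R4 ← R4 − 7/3·R2.
R5 ← R5 − 89/15·R2.
R3 ← R3 / (-1043/285).
R1 ← R1 + 216/95·R3.
R2 ← R2 − 147/95·R3.
R4 ← R4 + 134/95·R3.
R5 ← R5 − 4207/1425·R3.
R4 ← R4 / (13690/3129).
R1 ← R1 − 444/1043·R4.
R2 ← R2 + 366/149·R4.
R3 ← R3 − 485/1043·R4.
R5 ← R5 + 2839/8940·R4.
R5 ← R5 / (-863467/4107000).
R1 ← R1 − 34/925·R5.
R2 ← R2 + 23724/34225·R5.
R3 ← R3 + 12647/13690·R5.
R4 ← R4 − 3463/68450·R5.
Reading off the reduced rows gives p = -7/3, q = -4/3, r = -9/4, s = -1, t = -1/3.

p = -7/3, q = -4/3, r = -9/4, s = -1, t = -1/3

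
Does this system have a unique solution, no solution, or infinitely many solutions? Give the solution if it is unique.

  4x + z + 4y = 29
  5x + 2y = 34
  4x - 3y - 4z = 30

x = 6, y = 2, z = -3

Row-reduce the augmented matrix:
R1 ← R1 / (4).
R2 ← R2 − 5·R1.
R3 ← R3 − 4·R1.
R2 ← R2 / (-3).
R1 ← R1 − 1·R2.
R3 ← R3 + 7·R2.
R3 ← R3 / (-25/12).
R1 ← R1 + 1/6·R3.
R2 ← R2 − 5/12·R3.
Reading off the reduced rows gives x = 6, y = 2, z = -3.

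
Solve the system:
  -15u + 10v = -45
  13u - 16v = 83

u = -1, v = -6

Row-reduce the augmented matrix:
R1 ← R1 / (-15).
R2 ← R2 − 13·R1.
R2 ← R2 / (-22/3).
R1 ← R1 + 2/3·R2.
Reading off the reduced rows gives u = -1, v = -6.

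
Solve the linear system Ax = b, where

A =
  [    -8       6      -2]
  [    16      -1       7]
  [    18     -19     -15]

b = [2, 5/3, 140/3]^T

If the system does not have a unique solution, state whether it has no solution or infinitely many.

Row-reduce the augmented matrix:
R1 ← R1 / (-8).
R2 ← R2 − 16·R1.
R3 ← R3 − 18·R1.
R2 ← R2 / (11).
R1 ← R1 + 3/4·R2.
R3 ← R3 + 11/2·R2.
R3 ← R3 / (-18).
R1 ← R1 − 5/11·R3.
R2 ← R2 − 3/11·R3.
Reading off the reduced rows gives x_1 = 3/2, x_2 = 4/3, x_3 = -3.

x_1 = 3/2, x_2 = 4/3, x_3 = -3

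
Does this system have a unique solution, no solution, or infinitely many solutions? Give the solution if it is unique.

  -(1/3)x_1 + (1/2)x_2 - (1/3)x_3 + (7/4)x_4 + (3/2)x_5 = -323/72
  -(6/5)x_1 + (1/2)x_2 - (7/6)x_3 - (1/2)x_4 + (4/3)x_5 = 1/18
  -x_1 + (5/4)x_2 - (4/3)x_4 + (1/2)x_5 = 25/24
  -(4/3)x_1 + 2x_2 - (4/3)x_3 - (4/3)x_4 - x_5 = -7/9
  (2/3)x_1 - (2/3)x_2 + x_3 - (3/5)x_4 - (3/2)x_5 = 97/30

Row-reduce the augmented matrix:
R1 ← R1 / (-1/3).
R2 ← R2 + 6/5·R1.
R3 ← R3 + 1·R1.
R4 ← R4 + 4/3·R1.
R5 ← R5 − 2/3·R1.
R2 ← R2 / (-13/10).
R1 ← R1 + 3/2·R2.
R3 ← R3 + 1/4·R2.
R5 ← R5 − 1/3·R2.
R3 ← R3 / (155/156).
R1 ← R1 − 25/26·R3.
R2 ← R2 + 1/39·R3.
R5 ← R5 − 40/117·R3.
R4 ← R4 / (-25/3).
R1 ← R1 − 955/124·R4.
R2 ← R2 − 2369/465·R4.
R3 ← R3 + 823/155·R4.
R5 ← R5 − 8291/2790·R4.
R5 ← R5 / (-10831/11625).
R1 ← R1 + 1961/620·R5.
R2 ← R2 + 4783/3875·R5.
R3 ← R3 − 4733/3875·R5.
R4 ← R4 − 21/25·R5.
Reading off the reduced rows gives x_1 = -5/2, x_2 = -5/2, x_3 = 4/3, x_4 = -3/2, x_5 = -2/3.

x_1 = -5/2, x_2 = -5/2, x_3 = 4/3, x_4 = -3/2, x_5 = -2/3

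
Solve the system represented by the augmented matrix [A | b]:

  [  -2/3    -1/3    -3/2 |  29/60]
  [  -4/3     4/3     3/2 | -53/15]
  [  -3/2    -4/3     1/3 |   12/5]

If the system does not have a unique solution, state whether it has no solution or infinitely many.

x_1 = 2/5, x_2 = -9/4, x_3 = 0

Row-reduce the augmented matrix:
R1 ← R1 / (-2/3).
R2 ← R2 + 4/3·R1.
R3 ← R3 + 3/2·R1.
R2 ← R2 / (2).
R1 ← R1 − 1/2·R2.
R3 ← R3 + 7/12·R2.
R3 ← R3 / (241/48).
R1 ← R1 − 9/8·R3.
R2 ← R2 − 9/4·R3.
Reading off the reduced rows gives x_1 = 2/5, x_2 = -9/4, x_3 = 0.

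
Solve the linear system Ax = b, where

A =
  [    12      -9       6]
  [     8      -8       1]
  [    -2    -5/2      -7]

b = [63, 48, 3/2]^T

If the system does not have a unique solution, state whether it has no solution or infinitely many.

Row-reduce:
R1 ← R1 / (12).
R2 ← R2 − 8·R1.
R3 ← R3 + 2·R1.
R2 ← R2 / (-2).
R1 ← R1 + 3/4·R2.
R3 ← R3 + 4·R2.
Rank is 2 with 3 unknowns, leaving x_3 free.

infinitely many solutions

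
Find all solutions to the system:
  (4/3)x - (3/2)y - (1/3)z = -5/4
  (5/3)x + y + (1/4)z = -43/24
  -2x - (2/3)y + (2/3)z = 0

x = -1, y = 1/2, z = -5/2

Row-reduce the augmented matrix:
R1 ← R1 / (4/3).
R2 ← R2 − 5/3·R1.
R3 ← R3 + 2·R1.
R2 ← R2 / (23/8).
R1 ← R1 + 9/8·R2.
R3 ← R3 + 35/12·R2.
R3 ← R3 / (349/414).
R1 ← R1 − 1/92·R3.
R2 ← R2 − 16/69·R3.
Reading off the reduced rows gives x = -1, y = 1/2, z = -5/2.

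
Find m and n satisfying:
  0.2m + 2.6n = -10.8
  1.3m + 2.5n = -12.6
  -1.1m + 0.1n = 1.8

m = -2, n = -4

Row-reduce the augmented matrix:
R1 ← R1 / (1/5).
R2 ← R2 − 13/10·R1.
R3 ← R3 + 11/10·R1.
R2 ← R2 / (-72/5).
R1 ← R1 − 13·R2.
R3 ← R3 − 72/5·R2.
R3 reduces to 0 = 0, so the extra equation is consistent.
Reading off the reduced rows gives m = -2, n = -4.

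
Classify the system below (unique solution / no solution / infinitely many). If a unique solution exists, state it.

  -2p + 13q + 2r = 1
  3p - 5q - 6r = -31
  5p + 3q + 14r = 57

Row-reduce the augmented matrix:
R1 ← R1 / (-2).
R2 ← R2 − 3·R1.
R3 ← R3 − 5·R1.
R2 ← R2 / (29/2).
R1 ← R1 + 13/2·R2.
R3 ← R3 − 71/2·R2.
R3 ← R3 / (764/29).
R1 ← R1 + 68/29·R3.
R2 ← R2 + 6/29·R3.
Reading off the reduced rows gives p = -2, q = -1, r = 5.

p = -2, q = -1, r = 5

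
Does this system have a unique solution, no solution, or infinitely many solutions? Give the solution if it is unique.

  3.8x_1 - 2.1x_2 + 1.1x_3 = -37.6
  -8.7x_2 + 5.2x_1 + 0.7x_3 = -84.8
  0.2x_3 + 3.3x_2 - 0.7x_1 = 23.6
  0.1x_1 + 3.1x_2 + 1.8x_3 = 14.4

Row-reduce the augmented matrix:
R1 ← R1 / (19/5).
R2 ← R2 − 26/5·R1.
R3 ← R3 + 7/10·R1.
R4 ← R4 − 1/10·R1.
R2 ← R2 / (-1107/190).
R1 ← R1 + 21/38·R2.
R3 ← R3 − 1107/380·R2.
R4 ← R4 − 1199/380·R2.
Swap R3 and R4.
R3 ← R3 / (821/615).
R1 ← R1 − 15/41·R3.
R2 ← R2 − 17/123·R3.
R4 reduces to 0 = 0, so the extra equation is consistent.
Reading off the reduced rows gives x_1 = -6, x_2 = 6, x_3 = -2.

x_1 = -6, x_2 = 6, x_3 = -2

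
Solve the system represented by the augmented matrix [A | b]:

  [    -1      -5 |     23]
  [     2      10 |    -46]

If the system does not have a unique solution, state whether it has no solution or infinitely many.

infinitely many solutions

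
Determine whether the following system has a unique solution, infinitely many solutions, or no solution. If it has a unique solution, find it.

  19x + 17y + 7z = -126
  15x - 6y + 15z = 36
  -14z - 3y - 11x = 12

Row-reduce the augmented matrix:
R1 ← R1 / (19).
R2 ← R2 − 15·R1.
R3 ← R3 + 11·R1.
R2 ← R2 / (-369/19).
R1 ← R1 − 17/19·R2.
R3 ← R3 − 130/19·R2.
R3 ← R3 / (-271/41).
R1 ← R1 − 33/41·R3.
R2 ← R2 + 20/41·R3.
Reading off the reduced rows gives x = -2, y = -6, z = 2.

x = -2, y = -6, z = 2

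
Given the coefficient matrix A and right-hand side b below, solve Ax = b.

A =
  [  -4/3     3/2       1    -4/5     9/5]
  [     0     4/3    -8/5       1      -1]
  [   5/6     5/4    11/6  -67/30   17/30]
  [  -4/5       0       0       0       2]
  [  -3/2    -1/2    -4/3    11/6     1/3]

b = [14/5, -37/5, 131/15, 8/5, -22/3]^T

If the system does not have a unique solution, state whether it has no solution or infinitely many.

infinitely many solutions

Row-reduce:
R1 ← R1 / (-4/3).
R3 ← R3 − 5/6·R1.
R4 ← R4 + 4/5·R1.
R5 ← R5 + 3/2·R1.
R2 ← R2 / (4/3).
R1 ← R1 + 9/8·R2.
R3 ← R3 − 35/16·R2.
R4 ← R4 + 9/10·R2.
R5 ← R5 + 35/16·R2.
R3 ← R3 / (61/12).
R1 ← R1 + 21/10·R3.
R2 ← R2 + 6/5·R3.
R4 ← R4 + 42/25·R3.
R5 ← R5 + 61/12·R3.
R4 ← R4 / (-4431/15250).
R1 ← R1 + 4431/12200·R4.
R2 ← R2 + 3447/12200·R4.
R3 ← R3 + 4199/4880·R4.
Rank is 4 with 5 unknowns, leaving x_5 free.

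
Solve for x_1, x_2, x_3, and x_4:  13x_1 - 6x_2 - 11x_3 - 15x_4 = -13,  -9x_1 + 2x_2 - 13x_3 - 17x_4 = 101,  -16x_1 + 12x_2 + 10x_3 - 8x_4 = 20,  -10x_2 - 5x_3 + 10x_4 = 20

x_1 = -4, x_2 = 2, x_3 = -6, x_4 = 1

Row-reduce the augmented matrix:
R1 ← R1 / (13).
R2 ← R2 + 9·R1.
R3 ← R3 + 16·R1.
R2 ← R2 / (-28/13).
R1 ← R1 + 6/13·R2.
R3 ← R3 − 60/13·R2.
R4 ← R4 + 10·R2.
R3 ← R3 / (-334/7).
R1 ← R1 − 25/7·R3.
R2 ← R2 − 67/7·R3.
R4 ← R4 − 635/7·R3.
R4 ← R4 / (-4130/167).
R1 ← R1 + 277/167·R4.
R2 ← R2 + 729/167·R4.
R3 ← R3 − 298/167·R4.
Reading off the reduced rows gives x_1 = -4, x_2 = 2, x_3 = -6, x_4 = 1.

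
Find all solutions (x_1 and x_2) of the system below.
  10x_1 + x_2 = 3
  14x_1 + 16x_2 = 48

Row-reduce the augmented matrix:
R1 ← R1 / (10).
R2 ← R2 − 14·R1.
R2 ← R2 / (73/5).
R1 ← R1 − 1/10·R2.
Reading off the reduced rows gives x_1 = 0, x_2 = 3.

x_1 = 0, x_2 = 3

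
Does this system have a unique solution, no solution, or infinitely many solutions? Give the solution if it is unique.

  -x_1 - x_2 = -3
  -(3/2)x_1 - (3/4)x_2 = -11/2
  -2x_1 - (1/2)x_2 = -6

no solution

Row-reduce:
R1 ← R1 / (-1).
R2 ← R2 + 3/2·R1.
R3 ← R3 + 2·R1.
R2 ← R2 / (3/4).
R1 ← R1 − 1·R2.
R3 ← R3 − 3/2·R2.
Row 3 reduces to 0 = 2, a contradiction. The system is inconsistent.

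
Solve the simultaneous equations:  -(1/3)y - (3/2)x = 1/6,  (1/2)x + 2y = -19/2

Row-reduce the augmented matrix:
R1 ← R1 / (-3/2).
R2 ← R2 − 1/2·R1.
R2 ← R2 / (17/9).
R1 ← R1 − 2/9·R2.
Reading off the reduced rows gives x = 1, y = -5.

x = 1, y = -5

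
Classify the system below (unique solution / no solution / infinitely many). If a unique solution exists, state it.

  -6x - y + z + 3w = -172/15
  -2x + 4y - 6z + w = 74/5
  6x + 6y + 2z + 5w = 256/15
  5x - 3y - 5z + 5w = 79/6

Row-reduce the augmented matrix:
R1 ← R1 / (-6).
R2 ← R2 + 2·R1.
R3 ← R3 − 6·R1.
R4 ← R4 − 5·R1.
R2 ← R2 / (13/3).
R1 ← R1 − 1/6·R2.
R3 ← R3 − 5·R2.
R4 ← R4 + 23/6·R2.
R3 ← R3 / (134/13).
R1 ← R1 − 1/13·R3.
R2 ← R2 + 19/13·R3.
R4 ← R4 + 127/13·R3.
R4 ← R4 / (2021/134).
R1 ← R1 + 75/134·R4.
R2 ← R2 − 76/67·R4.
R3 ← R3 − 52/67·R4.
Reading off the reduced rows gives x = 3/2, y = 5/3, z = -9/5, w = 1/3.

x = 3/2, y = 5/3, z = -9/5, w = 1/3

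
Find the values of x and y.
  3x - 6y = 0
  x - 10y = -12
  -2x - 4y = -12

x = 3, y = 3/2

Row-reduce the augmented matrix:
R1 ← R1 / (3).
R2 ← R2 − 1·R1.
R3 ← R3 + 2·R1.
R2 ← R2 / (-8).
R1 ← R1 + 2·R2.
R3 ← R3 + 8·R2.
R3 reduces to 0 = 0, so the extra equation is consistent.
Reading off the reduced rows gives x = 3, y = 3/2.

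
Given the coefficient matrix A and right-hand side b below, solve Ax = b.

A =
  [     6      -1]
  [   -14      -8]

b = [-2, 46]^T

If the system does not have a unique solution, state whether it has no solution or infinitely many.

x_1 = -1, x_2 = -4

From equation 1: x_2 = 2 + 6·x_1.
Substitute into equation 2 and solve: x_1 = -1.
Then x_2 = -4.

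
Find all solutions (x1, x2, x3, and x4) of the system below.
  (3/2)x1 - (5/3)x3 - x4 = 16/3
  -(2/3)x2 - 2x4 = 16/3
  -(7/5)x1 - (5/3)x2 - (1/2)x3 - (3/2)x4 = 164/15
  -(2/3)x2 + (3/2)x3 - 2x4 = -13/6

x1 = -4, x2 = 1, x3 = -5, x4 = -3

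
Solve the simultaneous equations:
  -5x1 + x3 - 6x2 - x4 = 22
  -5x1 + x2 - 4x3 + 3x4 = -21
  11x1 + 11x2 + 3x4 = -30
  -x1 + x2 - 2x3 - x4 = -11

no solution

Row-reduce:
R1 ← R1 / (-5).
R2 ← R2 + 5·R1.
R3 ← R3 − 11·R1.
R4 ← R4 + 1·R1.
R2 ← R2 / (7).
R1 ← R1 − 6/5·R2.
R3 ← R3 + 11/5·R2.
R4 ← R4 − 11/5·R2.
R3 ← R3 / (22/35).
R1 ← R1 − 23/35·R3.
R2 ← R2 + 5/7·R3.
R4 ← R4 + 22/35·R3.
Row 4 reduces to 0 = 3, a contradiction. The system is inconsistent.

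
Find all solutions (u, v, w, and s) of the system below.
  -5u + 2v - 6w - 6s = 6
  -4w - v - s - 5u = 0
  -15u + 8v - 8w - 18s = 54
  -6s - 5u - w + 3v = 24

infinitely many solutions

Row-reduce:
R1 ← R1 / (-5).
R2 ← R2 + 5·R1.
R3 ← R3 + 15·R1.
R4 ← R4 + 5·R1.
R2 ← R2 / (-3).
R1 ← R1 + 2/5·R2.
R3 ← R3 − 2·R2.
R4 ← R4 − 1·R2.
R3 ← R3 / (34/3).
R1 ← R1 − 14/15·R3.
R2 ← R2 + 2/3·R3.
R4 ← R4 − 17/3·R3.
Rank is 3 with 4 unknowns, leaving s free.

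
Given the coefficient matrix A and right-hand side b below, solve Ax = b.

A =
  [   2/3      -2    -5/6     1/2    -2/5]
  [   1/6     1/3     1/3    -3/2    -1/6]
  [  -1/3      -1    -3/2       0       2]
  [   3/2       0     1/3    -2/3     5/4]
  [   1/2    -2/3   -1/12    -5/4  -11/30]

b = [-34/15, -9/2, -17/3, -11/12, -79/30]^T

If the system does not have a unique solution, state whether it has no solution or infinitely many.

no solution

Row-reduce:
R1 ← R1 / (2/3).
R2 ← R2 − 1/6·R1.
R3 ← R3 + 1/3·R1.
R4 ← R4 − 3/2·R1.
R5 ← R5 − 1/2·R1.
R2 ← R2 / (5/6).
R1 ← R1 + 3·R2.
R3 ← R3 + 2·R2.
R4 ← R4 − 9/2·R2.
R5 ← R5 − 5/6·R2.
R3 ← R3 / (-37/60).
R1 ← R1 − 7/10·R3.
R2 ← R2 − 13/20·R3.
R4 ← R4 + 43/60·R3.
R4 ← R4 / (1246/111).
R1 ← R1 + 342/37·R4.
R2 ← R2 + 429/74·R4.
R3 ← R3 − 219/37·R4.
Row 5 reduces to 0 = 3, a contradiction. The system is inconsistent.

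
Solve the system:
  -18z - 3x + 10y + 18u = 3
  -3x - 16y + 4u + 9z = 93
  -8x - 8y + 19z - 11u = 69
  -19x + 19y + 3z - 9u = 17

Row-reduce the augmented matrix:
R1 ← R1 / (-3).
R2 ← R2 + 3·R1.
R3 ← R3 + 8·R1.
R4 ← R4 + 19·R1.
R2 ← R2 / (-26).
R1 ← R1 + 10/3·R2.
R3 ← R3 + 104/3·R2.
R4 ← R4 + 133/3·R2.
R3 ← R3 / (31).
R1 ← R1 − 33/13·R3.
R2 ← R2 + 27/26·R3.
R4 ← R4 − 1845/26·R3.
R4 ← R4 / (-16447/2418).
R1 ← R1 + 1091/1209·R4.
R2 ← R2 + 655/806·R4.
R3 ← R3 + 121/93·R4.
Reading off the reduced rows gives x = -5, y = -3, z = 2, u = 3.

x = -5, y = -3, z = 2, u = 3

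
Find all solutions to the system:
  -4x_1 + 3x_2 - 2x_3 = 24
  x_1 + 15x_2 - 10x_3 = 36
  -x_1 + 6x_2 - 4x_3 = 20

infinitely many solutions

Row-reduce:
R1 ← R1 / (-4).
R2 ← R2 − 1·R1.
R3 ← R3 + 1·R1.
R2 ← R2 / (63/4).
R1 ← R1 + 3/4·R2.
R3 ← R3 − 21/4·R2.
Rank is 2 with 3 unknowns, leaving x_3 free.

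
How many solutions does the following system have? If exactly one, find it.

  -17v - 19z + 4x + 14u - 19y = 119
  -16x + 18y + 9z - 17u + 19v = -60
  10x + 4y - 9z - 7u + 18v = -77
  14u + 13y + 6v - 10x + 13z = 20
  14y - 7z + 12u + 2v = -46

x = -5, y = -6, z = 0, u = 3, v = 1

Row-reduce the augmented matrix:
R1 ← R1 / (4).
R2 ← R2 + 16·R1.
R3 ← R3 − 10·R1.
R4 ← R4 + 10·R1.
R2 ← R2 / (-58).
R1 ← R1 + 19/4·R2.
R3 ← R3 − 103/2·R2.
R4 ← R4 + 69/2·R2.
R5 ← R5 − 14·R2.
R3 ← R3 / (-2435/116).
R1 ← R1 − 171/232·R3.
R2 ← R2 − 67/58·R3.
R4 ← R4 − 621/116·R3.
R5 ← R5 + 672/29·R3.
R4 ← R4 / (11650/487).
R1 ← R1 − 23/487·R4.
R2 ← R2 + 525/487·R4.
R3 ← R3 − 171/487·R4.
R5 ← R5 − 14391/487·R4.
R5 ← R5 / (-723864/29125).
R1 ← R1 − 21291/58250·R5.
R2 ← R2 − 383/233·R5.
R3 ← R3 + 22284/29125·R5.
R4 ← R4 + 3677/29125·R5.
Reading off the reduced rows gives x = -5, y = -6, z = 0, u = 3, v = 1.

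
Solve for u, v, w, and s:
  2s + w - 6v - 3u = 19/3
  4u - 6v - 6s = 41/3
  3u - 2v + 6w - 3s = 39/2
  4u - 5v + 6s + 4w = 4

Row-reduce the augmented matrix:
R1 ← R1 / (-3).
R2 ← R2 − 4·R1.
R3 ← R3 − 3·R1.
R4 ← R4 − 4·R1.
R2 ← R2 / (-14).
R1 ← R1 − 2·R2.
R3 ← R3 + 8·R2.
R4 ← R4 + 13·R2.
R3 ← R3 / (131/21).
R1 ← R1 + 1/7·R3.
R2 ← R2 + 2/21·R3.
R4 ← R4 − 86/21·R3.
R4 ← R4 / (1463/131).
R1 ← R1 + 147/131·R4.
R2 ← R2 − 33/131·R4.
R3 ← R3 − 19/131·R4.
Reading off the reduced rows gives u = -1/3, v = -1, w = 7/3, s = -3/2.

u = -1/3, v = -1, w = 7/3, s = -3/2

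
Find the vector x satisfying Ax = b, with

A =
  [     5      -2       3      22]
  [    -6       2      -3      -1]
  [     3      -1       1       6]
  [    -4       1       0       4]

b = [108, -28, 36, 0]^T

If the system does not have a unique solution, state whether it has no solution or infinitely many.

infinitely many solutions

Row-reduce:
R1 ← R1 / (5).
R2 ← R2 + 6·R1.
R3 ← R3 − 3·R1.
R4 ← R4 + 4·R1.
R2 ← R2 / (-2/5).
R1 ← R1 + 2/5·R2.
R3 ← R3 − 1/5·R2.
R4 ← R4 + 3/5·R2.
R3 ← R3 / (-1/2).
R2 ← R2 + 3/2·R3.
R4 ← R4 − 3/2·R3.
Rank is 3 with 4 unknowns, leaving x_4 free.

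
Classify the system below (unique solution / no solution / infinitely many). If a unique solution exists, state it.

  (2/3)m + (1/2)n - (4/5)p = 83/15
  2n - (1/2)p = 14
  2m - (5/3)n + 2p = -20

m = -1, n = 6, p = -4

Row-reduce the augmented matrix:
R1 ← R1 / (2/3).
R3 ← R3 − 2·R1.
R2 ← R2 / (2).
R1 ← R1 − 3/4·R2.
R3 ← R3 + 19/6·R2.
R3 ← R3 / (433/120).
R1 ← R1 + 81/80·R3.
R2 ← R2 + 1/4·R3.
Reading off the reduced rows gives m = -1, n = 6, p = -4.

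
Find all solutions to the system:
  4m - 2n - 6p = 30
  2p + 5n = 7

infinitely many solutions

Row-reduce:
R1 ← R1 / (4).
R2 ← R2 / (5).
R1 ← R1 + 1/2·R2.
Rank is 2 with 3 unknowns, leaving p free.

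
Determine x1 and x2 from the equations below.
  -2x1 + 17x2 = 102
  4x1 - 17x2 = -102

x1 = 0, x2 = 6

Row-reduce the augmented matrix:
R1 ← R1 / (-2).
R2 ← R2 − 4·R1.
R2 ← R2 / (17).
R1 ← R1 + 17/2·R2.
Reading off the reduced rows gives x1 = 0, x2 = 6.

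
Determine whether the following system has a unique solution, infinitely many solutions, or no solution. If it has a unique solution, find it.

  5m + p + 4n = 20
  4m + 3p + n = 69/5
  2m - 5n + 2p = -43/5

Row-reduce the augmented matrix:
R1 ← R1 / (5).
R2 ← R2 − 4·R1.
R3 ← R3 − 2·R1.
R2 ← R2 / (-11/5).
R1 ← R1 − 4/5·R2.
R3 ← R3 + 33/5·R2.
R3 ← R3 / (-5).
R1 ← R1 − 1·R3.
R2 ← R2 + 1·R3.
Reading off the reduced rows gives m = 6/5, n = 3, p = 2.

m = 6/5, n = 3, p = 2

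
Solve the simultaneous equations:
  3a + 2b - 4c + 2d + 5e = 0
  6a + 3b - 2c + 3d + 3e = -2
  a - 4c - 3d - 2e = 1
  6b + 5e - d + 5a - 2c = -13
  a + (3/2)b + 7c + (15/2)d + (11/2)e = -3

Row-reduce:
R1 ← R1 / (3).
R2 ← R2 − 6·R1.
R3 ← R3 − 1·R1.
R4 ← R4 − 5·R1.
R5 ← R5 − 1·R1.
R2 ← R2 / (-1).
R1 ← R1 − 2/3·R2.
R3 ← R3 + 2/3·R2.
R4 ← R4 − 8/3·R2.
R5 ← R5 − 5/6·R2.
R3 ← R3 / (-20/3).
R1 ← R1 − 8/3·R3.
R2 ← R2 + 6·R3.
R4 ← R4 − 62/3·R3.
R5 ← R5 − 40/3·R3.
R4 ← R4 / (-163/10).
R1 ← R1 + 6/5·R4.
R2 ← R2 − 37/10·R4.
R3 ← R3 − 9/20·R4.
Rank is 4 with 5 unknowns, leaving e free.

infinitely many solutions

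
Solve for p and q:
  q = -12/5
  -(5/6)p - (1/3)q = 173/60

p = -5/2, q = -12/5

Row-reduce the augmented matrix:
Swap R1 and R2.
R1 ← R1 / (-5/6).
R1 ← R1 − 2/5·R2.
Reading off the reduced rows gives p = -5/2, q = -12/5.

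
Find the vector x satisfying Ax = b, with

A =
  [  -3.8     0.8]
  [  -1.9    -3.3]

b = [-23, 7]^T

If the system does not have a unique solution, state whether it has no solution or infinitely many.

x_1 = 5, x_2 = -5

Row-reduce the augmented matrix:
R1 ← R1 / (-19/5).
R2 ← R2 + 19/10·R1.
R2 ← R2 / (-37/10).
R1 ← R1 + 4/19·R2.
Reading off the reduced rows gives x_1 = 5, x_2 = -5.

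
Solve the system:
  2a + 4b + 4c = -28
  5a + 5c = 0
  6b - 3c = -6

a = 6, b = -4, c = -6

Row-reduce the augmented matrix:
R1 ← R1 / (2).
R2 ← R2 − 5·R1.
R2 ← R2 / (-10).
R1 ← R1 − 2·R2.
R3 ← R3 − 6·R2.
R3 ← R3 / (-6).
R1 ← R1 − 1·R3.
R2 ← R2 − 1/2·R3.
Reading off the reduced rows gives a = 6, b = -4, c = -6.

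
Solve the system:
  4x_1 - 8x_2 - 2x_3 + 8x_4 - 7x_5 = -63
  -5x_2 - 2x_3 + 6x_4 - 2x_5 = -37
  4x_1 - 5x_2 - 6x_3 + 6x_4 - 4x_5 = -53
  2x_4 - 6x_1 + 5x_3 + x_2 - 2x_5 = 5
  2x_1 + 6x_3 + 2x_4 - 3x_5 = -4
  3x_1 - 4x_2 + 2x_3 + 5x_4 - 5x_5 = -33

no solution

Row-reduce:
R1 ← R1 / (4).
R3 ← R3 − 4·R1.
R4 ← R4 + 6·R1.
R5 ← R5 − 2·R1.
R6 ← R6 − 3·R1.
R2 ← R2 / (-5).
R1 ← R1 + 2·R2.
R3 ← R3 − 3·R2.
R4 ← R4 + 11·R2.
R5 ← R5 − 4·R2.
R6 ← R6 − 2·R2.
R3 ← R3 / (-26/5).
R1 ← R1 − 3/10·R3.
R2 ← R2 − 2/5·R3.
R4 ← R4 − 32/5·R3.
R5 ← R5 − 27/5·R3.
R6 ← R6 − 27/10·R3.
R4 ← R4 / (36/13).
R1 ← R1 + 4/13·R4.
R2 ← R2 + 14/13·R4.
R3 ← R3 + 4/13·R4.
R5 ← R5 − 58/13·R4.
R6 ← R6 − 29/13·R4.
R5 ← R5 / (41/4).
R1 ← R1 + 3/2·R5.
R2 ← R2 + 7/4·R5.
R3 ← R3 + 1·R5.
R4 ← R4 + 17/8·R5.
R6 ← R6 − 41/8·R5.
Row 6 reduces to 0 = 1/2, a contradiction. The system is inconsistent.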